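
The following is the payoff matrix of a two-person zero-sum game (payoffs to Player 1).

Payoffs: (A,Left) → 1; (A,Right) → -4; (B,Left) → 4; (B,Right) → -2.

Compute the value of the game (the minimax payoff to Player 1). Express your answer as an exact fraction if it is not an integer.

Row minima: A → -4, B → -2; maximin = -2.
Column maxima: Left → 4, Right → -2; minimax = -2.
Since maximin = minimax = -2, there is a saddle point and the value is -2.

-2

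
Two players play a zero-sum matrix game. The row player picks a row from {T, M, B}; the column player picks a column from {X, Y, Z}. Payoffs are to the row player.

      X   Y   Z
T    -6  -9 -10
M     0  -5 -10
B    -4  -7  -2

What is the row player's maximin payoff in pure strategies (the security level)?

-7

Row minima: T → -10, M → -10, B → -7.
The best of these is -7.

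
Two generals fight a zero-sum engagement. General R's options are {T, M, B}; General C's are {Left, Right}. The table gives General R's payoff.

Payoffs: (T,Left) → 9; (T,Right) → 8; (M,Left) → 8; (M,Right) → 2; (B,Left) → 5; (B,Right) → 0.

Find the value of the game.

Row minima: T → 8, M → 2, B → 0; maximin = 8.
Column maxima: Left → 9, Right → 8; minimax = 8.
Since maximin = minimax = 8, there is a saddle point and the value is 8.

8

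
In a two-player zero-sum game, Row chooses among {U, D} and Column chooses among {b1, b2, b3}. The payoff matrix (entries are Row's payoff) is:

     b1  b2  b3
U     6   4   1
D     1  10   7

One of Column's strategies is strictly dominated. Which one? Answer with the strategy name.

b2

b3 holds Row's payoff strictly below b2 in every row: 1 < 4, 7 < 10.
So b2 is strictly dominated for Column.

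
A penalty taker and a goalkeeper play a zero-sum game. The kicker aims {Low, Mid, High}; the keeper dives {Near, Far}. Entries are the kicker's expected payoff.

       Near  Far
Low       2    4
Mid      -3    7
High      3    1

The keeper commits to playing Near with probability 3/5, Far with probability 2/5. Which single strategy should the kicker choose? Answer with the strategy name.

Expected payoff of Low: (3/5)·2 + (2/5)·4 = 14/5.
Expected payoff of Mid: (3/5)·(-3) + (2/5)·7 = 1.
Expected payoff of High: (3/5)·3 + (2/5)·1 = 11/5.
The largest is 14/5, so the kicker's best response is Low.

Low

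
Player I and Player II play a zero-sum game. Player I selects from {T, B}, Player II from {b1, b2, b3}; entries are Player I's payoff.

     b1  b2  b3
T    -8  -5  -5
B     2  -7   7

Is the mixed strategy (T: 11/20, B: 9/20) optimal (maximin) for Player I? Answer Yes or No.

Against b1 this mix gives (11/20)·(-8) + (9/20)·2 = -7/2.
Against b2 this mix gives (11/20)·(-5) + (9/20)·(-7) = -59/10.
Against b3 this mix gives (11/20)·(-5) + (9/20)·7 = 2/5.
Player II will play b2, holding Player I to -59/10. Shifting weight toward the row that does better against b2 would raise this floor (the equalizing mix achieves -11/2 against both b2 and b1), so the proposed strategy is not optimal.

No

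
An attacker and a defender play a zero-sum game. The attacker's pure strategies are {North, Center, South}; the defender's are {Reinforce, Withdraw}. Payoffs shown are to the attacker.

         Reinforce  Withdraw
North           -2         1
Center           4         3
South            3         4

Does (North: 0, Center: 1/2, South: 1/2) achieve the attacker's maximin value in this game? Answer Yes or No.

Against Reinforce this mix gives (1/2)·4 + (1/2)·3 = 7/2.
Against Withdraw this mix gives (1/2)·3 + (1/2)·4 = 7/2.
All of the defender's active replies (Reinforce, Withdraw) yield 7/2, and no column does worse for the attacker. The mix makes the defender indifferent and guarantees 7/2, so it is optimal.

Yes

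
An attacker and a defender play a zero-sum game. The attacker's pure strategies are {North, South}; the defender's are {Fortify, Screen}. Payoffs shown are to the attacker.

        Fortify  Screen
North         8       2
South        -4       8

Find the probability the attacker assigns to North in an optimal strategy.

Row minima: North → 2, South → -4; maximin = 2.
Column maxima: Fortify → 8, Screen → 8; minimax = 8.
2 ≠ 8, so there is no saddle point; optimal play is mixed.
Let the attacker play North with probability p. Expected payoff against Fortify: 8p + (-4)(1−p) = 12p − 4; against Screen: 2p + 8(1−p) = −6p + 8.
Setting these equal: 12p − 4 = −6p + 8 ⇒ 18p = 12 ⇒ p = 2/3, and the value is (12)·(2/3) − 4 = 4.
For the defender: with q = P(Fortify), equating North's and South's payoffs gives 6q + 2 = −12q + 8 ⇒ q = 1/3.

2/3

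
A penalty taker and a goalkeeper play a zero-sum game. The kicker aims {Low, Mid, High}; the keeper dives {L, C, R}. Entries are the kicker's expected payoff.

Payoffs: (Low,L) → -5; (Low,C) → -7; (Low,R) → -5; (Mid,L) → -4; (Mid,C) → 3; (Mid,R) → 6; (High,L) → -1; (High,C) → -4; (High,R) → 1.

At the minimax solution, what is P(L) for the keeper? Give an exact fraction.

7/10

Row minima: Low → -7, Mid → -4, High → -4; maximin = -4.
Column maxima: L → -1, C → 3, R → 6; minimax = -1.
-4 ≠ -1, so there is no saddle point; optimal play is mixed.
Low is strictly dominated by Mid, so the kicker never plays it.
With Low eliminated, R is strictly dominated by L (it gives the kicker strictly more in every remaining row), so the keeper never plays it.
On the remaining 2×2 (Mid, High vs L, C):
Let the kicker play Mid with probability p. Expected payoff against L: (-4)p + (-1)(1−p) = −3p − 1; against C: 3p + (-4)(1−p) = 7p − 4.
Setting these equal: −3p − 1 = 7p − 4 ⇒ −10p = -3 ⇒ p = 3/10, and the value is (-3)·(3/10) − 1 = -19/10.
For the keeper: with q = P(L), equating Mid's and High's payoffs gives −7q + 3 = 3q − 4 ⇒ q = 7/10.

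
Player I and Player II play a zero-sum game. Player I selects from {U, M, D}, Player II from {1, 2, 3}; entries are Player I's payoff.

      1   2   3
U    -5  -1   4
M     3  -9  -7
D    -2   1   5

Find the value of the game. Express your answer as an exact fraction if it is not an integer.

Row minima: U → -5, M → -9, D → -2; maximin = -2.
Column maxima: 1 → 3, 2 → 1, 3 → 5; minimax = 1.
-2 ≠ 1, so there is no saddle point; optimal play is mixed.
U is strictly dominated by D, so Player I never plays it.
3 is strictly dominated by 2 (it gives Player I strictly more in every row), so Player II never plays it.
On the remaining 2×2 (M, D vs 1, 2):
Let Player I play M with probability p. Expected payoff against 1: 3p + (-2)(1−p) = 5p − 2; against 2: (-9)p + 1(1−p) = −10p + 1.
Setting these equal: 5p − 2 = −10p + 1 ⇒ 15p = 3 ⇒ p = 1/5, and the value is (5)·(1/5) − 2 = -1.
For Player II: with q = P(1), equating M's and D's payoffs gives 12q − 9 = −3q + 1 ⇒ q = 2/3.

-1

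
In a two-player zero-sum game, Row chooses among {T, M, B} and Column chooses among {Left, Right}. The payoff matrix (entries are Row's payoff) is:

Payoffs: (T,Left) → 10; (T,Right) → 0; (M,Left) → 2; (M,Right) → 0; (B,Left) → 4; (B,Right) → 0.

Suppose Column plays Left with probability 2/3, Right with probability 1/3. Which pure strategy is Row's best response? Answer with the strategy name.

T

Expected payoff of T: (2/3)·10 + (1/3)·0 = 20/3.
Expected payoff of M: (2/3)·2 + (1/3)·0 = 4/3.
Expected payoff of B: (2/3)·4 + (1/3)·0 = 8/3.
The largest is 20/3, so Row's best response is T.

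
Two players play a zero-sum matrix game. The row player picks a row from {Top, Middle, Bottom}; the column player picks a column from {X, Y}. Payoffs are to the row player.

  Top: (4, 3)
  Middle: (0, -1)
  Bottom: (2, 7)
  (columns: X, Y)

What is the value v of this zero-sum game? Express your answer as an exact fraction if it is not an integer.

Row minima: Top → 3, Middle → -1, Bottom → 2; maximin = 3.
Column maxima: X → 4, Y → 7; minimax = 4.
3 ≠ 4, so there is no saddle point; optimal play is mixed.
Middle is strictly dominated by Top, so the row player never plays it.
On the remaining 2×2 (Top, Bottom vs X, Y):
Let the row player play Top with probability p. Expected payoff against X: 4p + 2(1−p) = 2p + 2; against Y: 3p + 7(1−p) = −4p + 7.
Setting these equal: 2p + 2 = −4p + 7 ⇒ 6p = 5 ⇒ p = 5/6, and the value is (2)·(5/6) + 2 = 11/3.
For the column player: with q = P(X), equating Top's and Bottom's payoffs gives q + 3 = −5q + 7 ⇒ q = 2/3.

11/3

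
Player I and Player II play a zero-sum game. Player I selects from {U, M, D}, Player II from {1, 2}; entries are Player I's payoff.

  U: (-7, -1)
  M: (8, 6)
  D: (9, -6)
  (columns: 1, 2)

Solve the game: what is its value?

6

Row minima: U → -7, M → 6, D → -6; maximin = 6.
Column maxima: 1 → 9, 2 → 6; minimax = 6.
Since maximin = minimax = 6, there is a saddle point and the value is 6.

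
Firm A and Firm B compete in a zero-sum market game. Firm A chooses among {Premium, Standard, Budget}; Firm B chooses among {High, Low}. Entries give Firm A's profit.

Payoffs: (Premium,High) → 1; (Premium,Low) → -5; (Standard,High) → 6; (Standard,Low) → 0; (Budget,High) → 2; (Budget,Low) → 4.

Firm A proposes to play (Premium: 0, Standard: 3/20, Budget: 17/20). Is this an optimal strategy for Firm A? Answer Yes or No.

Against High this mix gives (3/20)·6 + (17/20)·2 = 13/5.
Against Low this mix gives (3/20)·0 + (17/20)·4 = 17/5.
Firm B will play High, holding Firm A to 13/5. Shifting weight toward the row that does better against High would raise this floor (the equalizing mix achieves 3 against both High and Low), so the proposed strategy is not optimal.

No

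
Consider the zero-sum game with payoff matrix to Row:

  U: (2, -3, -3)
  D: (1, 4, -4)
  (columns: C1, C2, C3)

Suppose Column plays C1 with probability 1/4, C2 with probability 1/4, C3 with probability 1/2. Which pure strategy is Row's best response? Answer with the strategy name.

Expected payoff of U: (1/4)·2 + (1/4)·(-3) + (1/2)·(-3) = -7/4.
Expected payoff of D: (1/4)·1 + (1/4)·4 + (1/2)·(-4) = -3/4.
The largest is -3/4, so Row's best response is D.

D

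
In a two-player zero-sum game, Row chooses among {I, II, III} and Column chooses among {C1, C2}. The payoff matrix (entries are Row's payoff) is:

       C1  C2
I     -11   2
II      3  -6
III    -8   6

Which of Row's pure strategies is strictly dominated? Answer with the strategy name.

III gives a strictly higher payoff than I against every column: -8 > -11, 6 > 2.
So I is strictly dominated and Row never plays it.

I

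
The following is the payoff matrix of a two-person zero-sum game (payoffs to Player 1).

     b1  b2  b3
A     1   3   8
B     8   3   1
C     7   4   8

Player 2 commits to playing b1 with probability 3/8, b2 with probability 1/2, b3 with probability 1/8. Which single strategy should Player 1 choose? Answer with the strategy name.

C

Expected payoff of A: (3/8)·1 + (1/2)·3 + (1/8)·8 = 23/8.
Expected payoff of B: (3/8)·8 + (1/2)·3 + (1/8)·1 = 37/8.
Expected payoff of C: (3/8)·7 + (1/2)·4 + (1/8)·8 = 45/8.
The largest is 45/8, so Player 1's best response is C.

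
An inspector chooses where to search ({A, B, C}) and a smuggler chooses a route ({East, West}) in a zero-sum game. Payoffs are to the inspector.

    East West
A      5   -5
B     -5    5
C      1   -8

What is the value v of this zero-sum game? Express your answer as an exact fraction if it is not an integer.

Row minima: A → -5, B → -5, C → -8; maximin = -5.
Column maxima: East → 5, West → 5; minimax = 5.
-5 ≠ 5, so there is no saddle point; optimal play is mixed.
C is strictly dominated by A, so the inspector never plays it.
On the remaining 2×2 (A, B vs East, West):
Let the inspector play A with probability p. Expected payoff against East: 5p + (-5)(1−p) = 10p − 5; against West: (-5)p + 5(1−p) = −10p + 5.
Setting these equal: 10p − 5 = −10p + 5 ⇒ 20p = 10 ⇒ p = 1/2, and the value is (10)·(1/2) − 5 = 0.
For the smuggler: with q = P(East), equating A's and B's payoffs gives 10q − 5 = −10q + 5 ⇒ q = 1/2.

0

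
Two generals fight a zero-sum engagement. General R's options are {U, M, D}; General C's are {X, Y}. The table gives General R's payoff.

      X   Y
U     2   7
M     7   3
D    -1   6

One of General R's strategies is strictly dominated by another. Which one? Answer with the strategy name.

U gives a strictly higher payoff than D against every column: 2 > -1, 7 > 6.
So D is strictly dominated and General R never plays it.

D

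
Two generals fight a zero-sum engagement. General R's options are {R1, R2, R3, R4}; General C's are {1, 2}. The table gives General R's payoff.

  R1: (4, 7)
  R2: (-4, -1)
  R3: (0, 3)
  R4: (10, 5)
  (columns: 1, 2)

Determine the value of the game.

25/4

Row minima: R1 → 4, R2 → -4, R3 → 0, R4 → 5; maximin = 5.
Column maxima: 1 → 10, 2 → 7; minimax = 7.
5 ≠ 7, so there is no saddle point; optimal play is mixed.
R2 is strictly dominated by R1, so General R never plays it.
R3 is strictly dominated by R1, so General R never plays it.
On the remaining 2×2 (R1, R4 vs 1, 2):
Let General R play R1 with probability p. Expected payoff against 1: 4p + 10(1−p) = −6p + 10; against 2: 7p + 5(1−p) = 2p + 5.
Setting these equal: −6p + 10 = 2p + 5 ⇒ −8p = -5 ⇒ p = 5/8, and the value is (-6)·(5/8) + 10 = 25/4.
For General C: with q = P(1), equating R1's and R4's payoffs gives −3q + 7 = 5q + 5 ⇒ q = 1/4.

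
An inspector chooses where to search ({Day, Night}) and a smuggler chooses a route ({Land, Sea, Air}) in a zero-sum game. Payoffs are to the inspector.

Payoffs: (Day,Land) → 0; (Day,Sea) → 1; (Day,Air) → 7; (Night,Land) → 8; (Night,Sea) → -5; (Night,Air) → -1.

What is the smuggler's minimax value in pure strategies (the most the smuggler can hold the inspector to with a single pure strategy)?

Column maxima: Land → 8, Sea → 1, Air → 7.
The smallest of these is 1.

1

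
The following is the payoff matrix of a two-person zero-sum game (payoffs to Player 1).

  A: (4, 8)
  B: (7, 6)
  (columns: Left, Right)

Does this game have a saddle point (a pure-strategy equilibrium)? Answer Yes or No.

Row minima: A → 4, B → 6; maximin = 6.
Column maxima: Left → 7, Right → 8; minimax = 7.
6 ≠ 7, so no pure-strategy equilibrium exists.

No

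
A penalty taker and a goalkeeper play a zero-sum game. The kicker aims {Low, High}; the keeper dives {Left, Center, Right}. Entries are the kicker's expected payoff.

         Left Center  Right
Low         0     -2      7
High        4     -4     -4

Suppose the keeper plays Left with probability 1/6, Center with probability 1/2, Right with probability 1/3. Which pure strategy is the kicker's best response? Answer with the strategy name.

Expected payoff of Low: (1/6)·0 + (1/2)·(-2) + (1/3)·7 = 4/3.
Expected payoff of High: (1/6)·4 + (1/2)·(-4) + (1/3)·(-4) = -8/3.
The largest is 4/3, so the kicker's best response is Low.

Low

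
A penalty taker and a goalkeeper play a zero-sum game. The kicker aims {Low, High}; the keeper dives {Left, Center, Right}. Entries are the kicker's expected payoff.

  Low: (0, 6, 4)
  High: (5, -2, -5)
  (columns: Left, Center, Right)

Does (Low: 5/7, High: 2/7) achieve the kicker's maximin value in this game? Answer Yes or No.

Against Left this mix gives (5/7)·0 + (2/7)·5 = 10/7.
Against Center this mix gives (5/7)·6 + (2/7)·(-2) = 26/7.
Against Right this mix gives (5/7)·4 + (2/7)·(-5) = 10/7.
All of the keeper's active replies (Left, Right) yield 10/7, and no column does worse for the kicker. The mix makes the keeper indifferent and guarantees 10/7, so it is optimal.

Yes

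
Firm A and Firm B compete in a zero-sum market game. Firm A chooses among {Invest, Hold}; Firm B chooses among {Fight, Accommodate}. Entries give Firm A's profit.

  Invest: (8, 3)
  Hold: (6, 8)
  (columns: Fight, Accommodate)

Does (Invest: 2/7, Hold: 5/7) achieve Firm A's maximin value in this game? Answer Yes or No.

Yes

Against Fight this mix gives (2/7)·8 + (5/7)·6 = 46/7.
Against Accommodate this mix gives (2/7)·3 + (5/7)·8 = 46/7.
All of Firm B's active replies (Fight, Accommodate) yield 46/7, and no column does worse for Firm A. The mix makes Firm B indifferent and guarantees 46/7, so it is optimal.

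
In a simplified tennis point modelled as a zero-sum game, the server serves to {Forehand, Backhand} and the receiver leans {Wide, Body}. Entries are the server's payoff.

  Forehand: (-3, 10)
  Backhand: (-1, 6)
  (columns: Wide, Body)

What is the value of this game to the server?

Row minima: Forehand → -3, Backhand → -1; maximin = -1.
Column maxima: Wide → -1, Body → 10; minimax = -1.
Since maximin = minimax = -1, there is a saddle point and the value is -1.

-1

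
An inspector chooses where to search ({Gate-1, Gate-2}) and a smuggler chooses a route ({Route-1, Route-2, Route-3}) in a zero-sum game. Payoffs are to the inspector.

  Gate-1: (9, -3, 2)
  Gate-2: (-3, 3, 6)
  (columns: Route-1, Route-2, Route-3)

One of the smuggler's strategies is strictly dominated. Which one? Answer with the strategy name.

Route-3

Route-2 holds the inspector's payoff strictly below Route-3 in every row: -3 < 2, 3 < 6.
So Route-3 is strictly dominated for the smuggler.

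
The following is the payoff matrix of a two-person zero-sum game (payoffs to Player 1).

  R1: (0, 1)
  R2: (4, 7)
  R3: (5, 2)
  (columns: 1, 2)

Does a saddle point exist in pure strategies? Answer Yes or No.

Row minima: R1 → 0, R2 → 4, R3 → 2; maximin = 4.
Column maxima: 1 → 5, 2 → 7; minimax = 5.
4 ≠ 5, so no pure-strategy equilibrium exists.

No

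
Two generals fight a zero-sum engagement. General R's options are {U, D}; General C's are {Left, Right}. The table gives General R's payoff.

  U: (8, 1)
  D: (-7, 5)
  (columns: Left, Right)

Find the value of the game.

47/19

Row minima: U → 1, D → -7; maximin = 1.
Column maxima: Left → 8, Right → 5; minimax = 5.
1 ≠ 5, so there is no saddle point; optimal play is mixed.
Let General R play U with probability p. Expected payoff against Left: 8p + (-7)(1−p) = 15p − 7; against Right: 1p + 5(1−p) = −4p + 5.
Setting these equal: 15p − 7 = −4p + 5 ⇒ 19p = 12 ⇒ p = 12/19, and the value is (15)·(12/19) − 7 = 47/19.
For General C: with q = P(Left), equating U's and D's payoffs gives 7q + 1 = −12q + 5 ⇒ q = 4/19.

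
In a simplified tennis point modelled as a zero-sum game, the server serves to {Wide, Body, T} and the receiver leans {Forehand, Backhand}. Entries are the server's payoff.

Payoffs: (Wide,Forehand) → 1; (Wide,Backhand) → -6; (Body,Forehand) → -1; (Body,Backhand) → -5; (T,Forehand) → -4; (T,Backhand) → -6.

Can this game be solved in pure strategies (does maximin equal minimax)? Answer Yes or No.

Yes

Row minima: Wide → -6, Body → -5, T → -6; maximin = -5.
Column maxima: Forehand → 1, Backhand → -5; minimax = -5.
maximin = minimax = -5, so a saddle point exists.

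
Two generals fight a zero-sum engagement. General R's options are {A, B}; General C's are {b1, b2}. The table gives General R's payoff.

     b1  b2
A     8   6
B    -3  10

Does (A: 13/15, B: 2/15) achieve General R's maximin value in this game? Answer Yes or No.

Against b1 this mix gives (13/15)·8 + (2/15)·(-3) = 98/15.
Against b2 this mix gives (13/15)·6 + (2/15)·10 = 98/15.
All of General C's active replies (b1, b2) yield 98/15, and no column does worse for General R. The mix makes General C indifferent and guarantees 98/15, so it is optimal.

Yes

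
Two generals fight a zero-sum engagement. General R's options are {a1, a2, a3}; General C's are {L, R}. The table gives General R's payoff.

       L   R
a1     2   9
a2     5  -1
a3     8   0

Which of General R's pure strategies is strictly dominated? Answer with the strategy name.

a3 gives a strictly higher payoff than a2 against every column: 8 > 5, 0 > -1.
So a2 is strictly dominated and General R never plays it.

a2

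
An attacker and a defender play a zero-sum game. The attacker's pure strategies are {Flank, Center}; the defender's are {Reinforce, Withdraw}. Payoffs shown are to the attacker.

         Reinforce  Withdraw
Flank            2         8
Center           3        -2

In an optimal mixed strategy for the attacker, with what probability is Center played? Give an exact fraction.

Row minima: Flank → 2, Center → -2; maximin = 2.
Column maxima: Reinforce → 3, Withdraw → 8; minimax = 3.
2 ≠ 3, so there is no saddle point; optimal play is mixed.
Let the attacker play Flank with probability p. Expected payoff against Reinforce: 2p + 3(1−p) = −p + 3; against Withdraw: 8p + (-2)(1−p) = 10p − 2.
Setting these equal: −p + 3 = 10p − 2 ⇒ −11p = -5 ⇒ p = 5/11, and the value is (-1)·(5/11) + 3 = 28/11.
For the defender: with q = P(Reinforce), equating Flank's and Center's payoffs gives −6q + 8 = 5q − 2 ⇒ q = 10/11.

6/11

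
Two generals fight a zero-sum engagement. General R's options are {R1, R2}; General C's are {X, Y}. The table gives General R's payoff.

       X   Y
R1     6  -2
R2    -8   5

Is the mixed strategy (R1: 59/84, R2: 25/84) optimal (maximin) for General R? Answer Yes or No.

No

Against X this mix gives (59/84)·6 + (25/84)·(-8) = 11/6.
Against Y this mix gives (59/84)·(-2) + (25/84)·5 = 1/12.
General C will play Y, holding General R to 1/12. Shifting weight toward the row that does better against Y would raise this floor (the equalizing mix achieves 2/3 against both Y and X), so the proposed strategy is not optimal.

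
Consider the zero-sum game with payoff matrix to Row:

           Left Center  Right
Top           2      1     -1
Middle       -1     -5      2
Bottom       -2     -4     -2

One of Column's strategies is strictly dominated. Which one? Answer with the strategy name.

Center holds Row's payoff strictly below Left in every row: 1 < 2, -5 < -1, -4 < -2.
So Left is strictly dominated for Column.

Left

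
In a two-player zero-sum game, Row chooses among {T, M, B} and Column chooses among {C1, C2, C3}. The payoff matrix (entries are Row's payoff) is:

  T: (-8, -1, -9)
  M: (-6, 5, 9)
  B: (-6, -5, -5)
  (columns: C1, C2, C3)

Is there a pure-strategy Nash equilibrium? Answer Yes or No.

Yes

Row minima: T → -9, M → -6, B → -6; maximin = -6.
Column maxima: C1 → -6, C2 → 5, C3 → 9; minimax = -6.
maximin = minimax = -6, so a saddle point exists.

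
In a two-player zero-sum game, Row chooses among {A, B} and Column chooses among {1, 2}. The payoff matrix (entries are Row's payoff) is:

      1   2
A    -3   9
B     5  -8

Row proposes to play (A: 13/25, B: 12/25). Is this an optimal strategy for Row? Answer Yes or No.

Against 1 this mix gives (13/25)·(-3) + (12/25)·5 = 21/25.
Against 2 this mix gives (13/25)·9 + (12/25)·(-8) = 21/25.
All of Column's active replies (1, 2) yield 21/25, and no column does worse for Row. The mix makes Column indifferent and guarantees 21/25, so it is optimal.

Yes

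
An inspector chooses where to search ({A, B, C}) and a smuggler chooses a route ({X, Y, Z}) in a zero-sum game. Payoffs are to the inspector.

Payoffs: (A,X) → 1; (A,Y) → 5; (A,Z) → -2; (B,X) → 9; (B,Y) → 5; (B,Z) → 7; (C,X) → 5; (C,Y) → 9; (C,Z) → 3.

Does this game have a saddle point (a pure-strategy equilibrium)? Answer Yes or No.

Row minima: A → -2, B → 5, C → 3; maximin = 5.
Column maxima: X → 9, Y → 9, Z → 7; minimax = 7.
5 ≠ 7, so no pure-strategy equilibrium exists.

No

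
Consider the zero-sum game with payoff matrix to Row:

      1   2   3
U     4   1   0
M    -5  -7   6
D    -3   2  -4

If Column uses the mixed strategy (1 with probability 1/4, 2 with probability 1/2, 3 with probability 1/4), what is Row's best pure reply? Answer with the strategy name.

Expected payoff of U: (1/4)·4 + (1/2)·1 + (1/4)·0 = 3/2.
Expected payoff of M: (1/4)·(-5) + (1/2)·(-7) + (1/4)·6 = -13/4.
Expected payoff of D: (1/4)·(-3) + (1/2)·2 + (1/4)·(-4) = -3/4.
The largest is 3/2, so Row's best response is U.

U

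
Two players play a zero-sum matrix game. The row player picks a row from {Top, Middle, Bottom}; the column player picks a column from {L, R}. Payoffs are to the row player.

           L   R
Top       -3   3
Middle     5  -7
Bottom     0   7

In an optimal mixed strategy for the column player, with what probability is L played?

Row minima: Top → -3, Middle → -7, Bottom → 0; maximin = 0.
Column maxima: L → 5, R → 7; minimax = 5.
0 ≠ 5, so there is no saddle point; optimal play is mixed.
Top is strictly dominated by Bottom, so the row player never plays it.
On the remaining 2×2 (Middle, Bottom vs L, R):
Let the row player play Middle with probability p. Expected payoff against L: 5p + 0(1−p) = 5p; against R: (-7)p + 7(1−p) = −14p + 7.
Setting these equal: 5p = −14p + 7 ⇒ 19p = 7 ⇒ p = 7/19, and the value is (5)·(7/19) = 35/19.
For the column player: with q = P(L), equating Middle's and Bottom's payoffs gives 12q − 7 = −7q + 7 ⇒ q = 14/19.

14/19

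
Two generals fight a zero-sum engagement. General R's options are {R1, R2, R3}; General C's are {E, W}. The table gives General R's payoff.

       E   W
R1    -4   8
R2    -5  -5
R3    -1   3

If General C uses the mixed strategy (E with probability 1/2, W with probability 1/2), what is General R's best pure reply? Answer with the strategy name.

R1

Expected payoff of R1: (1/2)·(-4) + (1/2)·8 = 2.
Expected payoff of R2: (1/2)·(-5) + (1/2)·(-5) = -5.
Expected payoff of R3: (1/2)·(-1) + (1/2)·3 = 1.
The largest is 2, so General R's best response is R1.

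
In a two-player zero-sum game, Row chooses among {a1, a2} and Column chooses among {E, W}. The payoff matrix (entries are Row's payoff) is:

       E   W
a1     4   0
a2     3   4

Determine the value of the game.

Row minima: a1 → 0, a2 → 3; maximin = 3.
Column maxima: E → 4, W → 4; minimax = 4.
3 ≠ 4, so there is no saddle point; optimal play is mixed.
Let Row play a1 with probability p. Expected payoff against E: 4p + 3(1−p) = p + 3; against W: 0p + 4(1−p) = −4p + 4.
Setting these equal: p + 3 = −4p + 4 ⇒ 5p = 1 ⇒ p = 1/5, and the value is (1)·(1/5) + 3 = 16/5.
For Column: with q = P(E), equating a1's and a2's payoffs gives 4q = −q + 4 ⇒ q = 4/5.

16/5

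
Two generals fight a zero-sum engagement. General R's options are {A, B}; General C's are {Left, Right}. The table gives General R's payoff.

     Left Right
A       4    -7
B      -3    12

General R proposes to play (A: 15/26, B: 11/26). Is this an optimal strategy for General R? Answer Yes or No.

Against Left this mix gives (15/26)·4 + (11/26)·(-3) = 27/26.
Against Right this mix gives (15/26)·(-7) + (11/26)·12 = 27/26.
All of General C's active replies (Left, Right) yield 27/26, and no column does worse for General R. The mix makes General C indifferent and guarantees 27/26, so it is optimal.

Yes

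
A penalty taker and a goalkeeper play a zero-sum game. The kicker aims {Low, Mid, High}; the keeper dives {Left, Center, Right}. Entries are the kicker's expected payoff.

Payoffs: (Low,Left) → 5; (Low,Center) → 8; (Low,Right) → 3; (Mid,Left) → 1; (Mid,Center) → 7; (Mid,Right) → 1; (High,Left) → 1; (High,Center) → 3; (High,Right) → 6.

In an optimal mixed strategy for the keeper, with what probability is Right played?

4/7

Row minima: Low → 3, Mid → 1, High → 1; maximin = 3.
Column maxima: Left → 5, Center → 8, Right → 6; minimax = 5.
3 ≠ 5, so there is no saddle point; optimal play is mixed.
Mid is strictly dominated by Low, so the kicker never plays it.
Center is strictly dominated by Left (it gives the kicker strictly more in every row), so the keeper never plays it.
On the remaining 2×2 (Low, High vs Left, Right):
Let the kicker play Low with probability p. Expected payoff against Left: 5p + 1(1−p) = 4p + 1; against Right: 3p + 6(1−p) = −3p + 6.
Setting these equal: 4p + 1 = −3p + 6 ⇒ 7p = 5 ⇒ p = 5/7, and the value is (4)·(5/7) + 1 = 27/7.
For the keeper: with q = P(Left), equating Low's and High's payoffs gives 2q + 3 = −5q + 6 ⇒ q = 3/7.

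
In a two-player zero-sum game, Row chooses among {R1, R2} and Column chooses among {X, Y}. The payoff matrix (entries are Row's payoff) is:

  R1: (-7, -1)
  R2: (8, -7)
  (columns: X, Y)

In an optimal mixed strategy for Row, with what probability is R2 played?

Row minima: R1 → -7, R2 → -7; maximin = -7.
Column maxima: X → 8, Y → -1; minimax = -1.
-7 ≠ -1, so there is no saddle point; optimal play is mixed.
Let Row play R1 with probability p. Expected payoff against X: (-7)p + 8(1−p) = −15p + 8; against Y: (-1)p + (-7)(1−p) = 6p − 7.
Setting these equal: −15p + 8 = 6p − 7 ⇒ −21p = -15 ⇒ p = 5/7, and the value is (-15)·(5/7) + 8 = -19/7.
For Column: with q = P(X), equating R1's and R2's payoffs gives −6q − 1 = 15q − 7 ⇒ q = 2/7.

2/7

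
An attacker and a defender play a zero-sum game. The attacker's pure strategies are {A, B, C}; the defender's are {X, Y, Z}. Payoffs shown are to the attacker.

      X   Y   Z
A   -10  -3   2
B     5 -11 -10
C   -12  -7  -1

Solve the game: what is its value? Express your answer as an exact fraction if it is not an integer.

-125/23

Row minima: A → -10, B → -11, C → -12; maximin = -10.
Column maxima: X → 5, Y → -3, Z → 2; minimax = -3.
-10 ≠ -3, so there is no saddle point; optimal play is mixed.
C is strictly dominated by A, so the attacker never plays it.
Z is strictly dominated by Y (it gives the attacker strictly more in every row), so the defender never plays it.
On the remaining 2×2 (A, B vs X, Y):
Let the attacker play A with probability p. Expected payoff against X: (-10)p + 5(1−p) = −15p + 5; against Y: (-3)p + (-11)(1−p) = 8p − 11.
Setting these equal: −15p + 5 = 8p − 11 ⇒ −23p = -16 ⇒ p = 16/23, and the value is (-15)·(16/23) + 5 = -125/23.
For the defender: with q = P(X), equating A's and B's payoffs gives −7q − 3 = 16q − 11 ⇒ q = 8/23.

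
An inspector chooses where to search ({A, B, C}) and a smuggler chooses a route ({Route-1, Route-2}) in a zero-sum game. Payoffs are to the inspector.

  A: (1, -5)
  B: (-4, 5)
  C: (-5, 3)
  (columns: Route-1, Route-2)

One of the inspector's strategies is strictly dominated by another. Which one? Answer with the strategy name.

C

B gives a strictly higher payoff than C against every column: -4 > -5, 5 > 3.
So C is strictly dominated and the inspector never plays it.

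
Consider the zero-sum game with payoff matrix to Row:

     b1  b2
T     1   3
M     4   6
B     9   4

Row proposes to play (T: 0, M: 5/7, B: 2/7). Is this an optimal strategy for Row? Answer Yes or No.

Against b1 this mix gives (5/7)·4 + (2/7)·9 = 38/7.
Against b2 this mix gives (5/7)·6 + (2/7)·4 = 38/7.
All of Column's active replies (b1, b2) yield 38/7, and no column does worse for Row. The mix makes Column indifferent and guarantees 38/7, so it is optimal.

Yes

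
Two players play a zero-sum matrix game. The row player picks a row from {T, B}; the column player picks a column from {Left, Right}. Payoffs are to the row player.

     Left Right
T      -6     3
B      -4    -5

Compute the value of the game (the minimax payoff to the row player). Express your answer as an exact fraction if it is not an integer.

-21/5

Row minima: T → -6, B → -5; maximin = -5.
Column maxima: Left → -4, Right → 3; minimax = -4.
-5 ≠ -4, so there is no saddle point; optimal play is mixed.
Let the row player play T with probability p. Expected payoff against Left: (-6)p + (-4)(1−p) = −2p − 4; against Right: 3p + (-5)(1−p) = 8p − 5.
Setting these equal: −2p − 4 = 8p − 5 ⇒ −10p = -1 ⇒ p = 1/10, and the value is (-2)·(1/10) − 4 = -21/5.
For the column player: with q = P(Left), equating T's and B's payoffs gives −9q + 3 = q − 5 ⇒ q = 4/5.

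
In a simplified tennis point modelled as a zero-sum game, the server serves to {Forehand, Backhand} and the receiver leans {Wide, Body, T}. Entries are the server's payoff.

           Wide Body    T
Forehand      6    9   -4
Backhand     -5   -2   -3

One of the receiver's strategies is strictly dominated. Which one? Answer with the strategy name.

Wide holds the server's payoff strictly below Body in every row: 6 < 9, -5 < -2.
So Body is strictly dominated for the receiver.

Body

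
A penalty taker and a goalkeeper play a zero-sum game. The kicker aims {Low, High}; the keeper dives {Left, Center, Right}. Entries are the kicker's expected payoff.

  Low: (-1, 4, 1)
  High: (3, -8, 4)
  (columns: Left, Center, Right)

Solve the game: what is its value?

Row minima: Low → -1, High → -8; maximin = -1.
Column maxima: Left → 3, Center → 4, Right → 4; minimax = 3.
-1 ≠ 3, so there is no saddle point; optimal play is mixed.
Right is strictly dominated by Left (it gives the kicker strictly more in every row), so the keeper never plays it.
On the remaining 2×2 (Low, High vs Left, Center):
Let the kicker play Low with probability p. Expected payoff against Left: (-1)p + 3(1−p) = −4p + 3; against Center: 4p + (-8)(1−p) = 12p − 8.
Setting these equal: −4p + 3 = 12p − 8 ⇒ −16p = -11 ⇒ p = 11/16, and the value is (-4)·(11/16) + 3 = 1/4.
For the keeper: with q = P(Left), equating Low's and High's payoffs gives −5q + 4 = 11q − 8 ⇒ q = 3/4.

1/4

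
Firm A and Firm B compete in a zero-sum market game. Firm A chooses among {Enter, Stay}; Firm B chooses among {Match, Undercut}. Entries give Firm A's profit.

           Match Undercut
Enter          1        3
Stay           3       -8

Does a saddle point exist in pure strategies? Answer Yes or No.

Row minima: Enter → 1, Stay → -8; maximin = 1.
Column maxima: Match → 3, Undercut → 3; minimax = 3.
1 ≠ 3, so no pure-strategy equilibrium exists.

No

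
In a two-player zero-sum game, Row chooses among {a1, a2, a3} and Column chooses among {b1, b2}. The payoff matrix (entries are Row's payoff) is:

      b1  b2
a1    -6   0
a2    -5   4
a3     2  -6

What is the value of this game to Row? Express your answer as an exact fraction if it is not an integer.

-22/17

Row minima: a1 → -6, a2 → -5, a3 → -6; maximin = -5.
Column maxima: b1 → 2, b2 → 4; minimax = 2.
-5 ≠ 2, so there is no saddle point; optimal play is mixed.
a1 is strictly dominated by a2, so Row never plays it.
On the remaining 2×2 (a2, a3 vs b1, b2):
Let Row play a2 with probability p. Expected payoff against b1: (-5)p + 2(1−p) = −7p + 2; against b2: 4p + (-6)(1−p) = 10p − 6.
Setting these equal: −7p + 2 = 10p − 6 ⇒ −17p = -8 ⇒ p = 8/17, and the value is (-7)·(8/17) + 2 = -22/17.
For Column: with q = P(b1), equating a2's and a3's payoffs gives −9q + 4 = 8q − 6 ⇒ q = 10/17.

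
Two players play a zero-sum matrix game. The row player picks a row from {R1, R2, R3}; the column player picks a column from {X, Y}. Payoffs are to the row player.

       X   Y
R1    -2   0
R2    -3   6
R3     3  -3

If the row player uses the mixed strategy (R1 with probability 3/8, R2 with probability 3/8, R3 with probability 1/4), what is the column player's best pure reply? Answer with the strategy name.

If the column player plays X, the row player's expected payoff is (3/8)·(-2) + (3/8)·(-3) + (1/4)·3 = -9/8.
If the column player plays Y, the row player's expected payoff is (3/8)·0 + (3/8)·6 + (1/4)·(-3) = 3/2.
The column player minimizes the row player's payoff; the smallest is -9/8, so the best response is X.

X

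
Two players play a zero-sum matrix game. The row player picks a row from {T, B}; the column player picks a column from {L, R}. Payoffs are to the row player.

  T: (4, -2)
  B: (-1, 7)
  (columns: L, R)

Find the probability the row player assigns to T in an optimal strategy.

Row minima: T → -2, B → -1; maximin = -1.
Column maxima: L → 4, R → 7; minimax = 4.
-1 ≠ 4, so there is no saddle point; optimal play is mixed.
Let the row player play T with probability p. Expected payoff against L: 4p + (-1)(1−p) = 5p − 1; against R: (-2)p + 7(1−p) = −9p + 7.
Setting these equal: 5p − 1 = −9p + 7 ⇒ 14p = 8 ⇒ p = 4/7, and the value is (5)·(4/7) − 1 = 13/7.
For the column player: with q = P(L), equating T's and B's payoffs gives 6q − 2 = −8q + 7 ⇒ q = 9/14.

4/7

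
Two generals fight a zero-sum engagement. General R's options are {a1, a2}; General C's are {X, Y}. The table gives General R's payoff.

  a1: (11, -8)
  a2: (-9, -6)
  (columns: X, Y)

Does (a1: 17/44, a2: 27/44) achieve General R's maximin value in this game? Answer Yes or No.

No

Against X this mix gives (17/44)·11 + (27/44)·(-9) = -14/11.
Against Y this mix gives (17/44)·(-8) + (27/44)·(-6) = -149/22.
General C will play Y, holding General R to -149/22. Shifting weight toward the row that does better against Y would raise this floor (the equalizing mix achieves -69/11 against both Y and X), so the proposed strategy is not optimal.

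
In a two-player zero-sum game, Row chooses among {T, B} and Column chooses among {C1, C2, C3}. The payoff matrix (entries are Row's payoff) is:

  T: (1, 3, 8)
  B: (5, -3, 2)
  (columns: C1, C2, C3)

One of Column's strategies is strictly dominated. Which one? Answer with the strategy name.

C2 holds Row's payoff strictly below C3 in every row: 3 < 8, -3 < 2.
So C3 is strictly dominated for Column.

C3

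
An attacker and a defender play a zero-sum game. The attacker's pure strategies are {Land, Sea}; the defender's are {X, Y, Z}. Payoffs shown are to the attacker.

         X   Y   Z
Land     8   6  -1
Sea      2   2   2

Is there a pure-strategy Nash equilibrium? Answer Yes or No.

Row minima: Land → -1, Sea → 2; maximin = 2.
Column maxima: X → 8, Y → 6, Z → 2; minimax = 2.
maximin = minimax = 2, so a saddle point exists.

Yes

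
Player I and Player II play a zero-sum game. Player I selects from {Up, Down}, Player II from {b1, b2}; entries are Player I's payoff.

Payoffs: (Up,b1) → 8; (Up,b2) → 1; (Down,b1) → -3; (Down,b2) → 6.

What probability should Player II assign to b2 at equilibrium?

Row minima: Up → 1, Down → -3; maximin = 1.
Column maxima: b1 → 8, b2 → 6; minimax = 6.
1 ≠ 6, so there is no saddle point; optimal play is mixed.
Let Player I play Up with probability p. Expected payoff against b1: 8p + (-3)(1−p) = 11p − 3; against b2: 1p + 6(1−p) = −5p + 6.
Setting these equal: 11p − 3 = −5p + 6 ⇒ 16p = 9 ⇒ p = 9/16, and the value is (11)·(9/16) − 3 = 51/16.
For Player II: with q = P(b1), equating Up's and Down's payoffs gives 7q + 1 = −9q + 6 ⇒ q = 5/16.

11/16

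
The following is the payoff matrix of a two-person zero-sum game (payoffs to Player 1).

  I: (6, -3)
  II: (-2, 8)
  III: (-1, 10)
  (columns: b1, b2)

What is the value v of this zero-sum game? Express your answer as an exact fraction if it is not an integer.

57/20

Row minima: I → -3, II → -2, III → -1; maximin = -1.
Column maxima: b1 → 6, b2 → 10; minimax = 6.
-1 ≠ 6, so there is no saddle point; optimal play is mixed.
II is strictly dominated by III, so Player 1 never plays it.
On the remaining 2×2 (I, III vs b1, b2):
Let Player 1 play I with probability p. Expected payoff against b1: 6p + (-1)(1−p) = 7p − 1; against b2: (-3)p + 10(1−p) = −13p + 10.
Setting these equal: 7p − 1 = −13p + 10 ⇒ 20p = 11 ⇒ p = 11/20, and the value is (7)·(11/20) − 1 = 57/20.
For Player 2: with q = P(b1), equating I's and III's payoffs gives 9q − 3 = −11q + 10 ⇒ q = 13/20.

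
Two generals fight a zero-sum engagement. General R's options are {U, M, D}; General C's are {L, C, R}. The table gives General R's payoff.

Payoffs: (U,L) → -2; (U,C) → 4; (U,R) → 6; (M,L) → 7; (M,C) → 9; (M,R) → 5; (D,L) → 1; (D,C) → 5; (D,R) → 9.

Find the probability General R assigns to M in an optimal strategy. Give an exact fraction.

Row minima: U → -2, M → 5, D → 1; maximin = 5.
Column maxima: L → 7, C → 9, R → 9; minimax = 7.
5 ≠ 7, so there is no saddle point; optimal play is mixed.
U is strictly dominated by D, so General R never plays it.
C is strictly dominated by L (it gives General R strictly more in every row), so General C never plays it.
On the remaining 2×2 (M, D vs L, R):
Let General R play M with probability p. Expected payoff against L: 7p + 1(1−p) = 6p + 1; against R: 5p + 9(1−p) = −4p + 9.
Setting these equal: 6p + 1 = −4p + 9 ⇒ 10p = 8 ⇒ p = 4/5, and the value is (6)·(4/5) + 1 = 29/5.
For General C: with q = P(L), equating M's and D's payoffs gives 2q + 5 = −8q + 9 ⇒ q = 2/5.

4/5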